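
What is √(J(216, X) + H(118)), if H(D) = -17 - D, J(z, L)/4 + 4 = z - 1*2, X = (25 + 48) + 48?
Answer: √705 ≈ 26.552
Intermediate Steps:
X = 121 (X = 73 + 48 = 121)
J(z, L) = -24 + 4*z (J(z, L) = -16 + 4*(z - 1*2) = -16 + 4*(z - 2) = -16 + 4*(-2 + z) = -16 + (-8 + 4*z) = -24 + 4*z)
√(J(216, X) + H(118)) = √((-24 + 4*216) + (-17 - 1*118)) = √((-24 + 864) + (-17 - 118)) = √(840 - 135) = √705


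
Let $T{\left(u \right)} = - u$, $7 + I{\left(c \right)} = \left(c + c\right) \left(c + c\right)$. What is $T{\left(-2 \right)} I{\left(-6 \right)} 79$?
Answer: $21646$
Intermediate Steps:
$I{\left(c \right)} = -7 + 4 c^{2}$ ($I{\left(c \right)} = -7 + \left(c + c\right) \left(c + c\right) = -7 + 2 c 2 c = -7 + 4 c^{2}$)
$T{\left(-2 \right)} I{\left(-6 \right)} 79 = \left(-1\right) \left(-2\right) \left(-7 + 4 \left(-6\right)^{2}\right) 79 = 2 \left(-7 + 4 \cdot 36\right) 79 = 2 \left(-7 + 144\right) 79 = 2 \cdot 137 \cdot 79 = 274 \cdot 79 = 21646$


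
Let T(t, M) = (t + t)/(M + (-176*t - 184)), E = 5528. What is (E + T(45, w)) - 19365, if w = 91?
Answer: -36958657/2671 ≈ -13837.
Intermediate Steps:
T(t, M) = 2*t/(-184 + M - 176*t) (T(t, M) = (2*t)/(M + (-184 - 176*t)) = (2*t)/(-184 + M - 176*t) = 2*t/(-184 + M - 176*t))
(E + T(45, w)) - 19365 = (5528 - 2*45/(184 - 1*91 + 176*45)) - 19365 = (5528 - 2*45/(184 - 91 + 7920)) - 19365 = (5528 - 2*45/8013) - 19365 = (5528 - 2*45*1/8013) - 19365 = (5528 - 30/2671) - 19365 = 14765258/2671 - 19365 = -36958657/2671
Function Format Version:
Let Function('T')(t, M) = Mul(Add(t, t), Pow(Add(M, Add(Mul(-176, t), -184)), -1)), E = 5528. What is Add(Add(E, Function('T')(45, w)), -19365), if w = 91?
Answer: Rational(-36958657, 2671) ≈ -13837.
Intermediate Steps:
Function('T')(t, M) = Mul(2, t, Pow(Add(-184, M, Mul(-176, t)), -1)) (Function('T')(t, M) = Mul(Mul(2, t), Pow(Add(M, Add(-184, Mul(-176, t))), -1)) = Mul(Mul(2, t), Pow(Add(-184, M, Mul(-176, t)), -1)) = Mul(2, t, Pow(Add(-184, M, Mul(-176, t)), -1)))
Add(Add(E, Function('T')(45, w)), -19365) = Add(Add(5528, Mul(-2, 45, Pow(Add(184, Mul(-1, 91), Mul(176, 45)), -1))), -19365) = Add(Add(5528, Mul(-2, 45, Pow(Add(184, -91, 7920), -1))), -19365) = Add(Add(5528, Mul(-2, 45, Pow(8013, -1))), -19365) = Add(Add(5528, Mul(-2, 45, Rational(1, 8013))), -19365) = Add(Add(5528, Rational(-30, 2671)), -19365) = Add(Rational(14765258, 2671), -19365) = Rational(-36958657, 2671)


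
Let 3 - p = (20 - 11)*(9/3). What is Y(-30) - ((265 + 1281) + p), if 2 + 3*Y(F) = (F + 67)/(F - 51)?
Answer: -370045/243 ≈ -1522.8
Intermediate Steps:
Y(F) = -⅔ + (67 + F)/(3*(-51 + F)) (Y(F) = -⅔ + ((F + 67)/(F - 51))/3 = -⅔ + ((67 + F)/(-51 + F))/3 = -⅔ + (67 + F)/(3*(-51 + F)))
p = -24 (p = 3 - (20 - 11)*9/3 = 3 - 9*9*(⅓) = 3 - 9*3 = 3 - 1*27 = 3 - 27 = -24)
Y(-30) - ((265 + 1281) + p) = (169 - 1*(-30))/(3*(-51 - 30)) - ((265 + 1281) - 24) = (⅓)*(169 + 30)/(-81) - (1546 - 24) = (⅓)*(-1/81)*199 - 1*1522 = -199/243 - 1522 = -370045/243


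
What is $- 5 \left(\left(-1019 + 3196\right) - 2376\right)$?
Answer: $995$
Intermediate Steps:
$- 5 \left(\left(-1019 + 3196\right) - 2376\right) = - 5 \left(2177 - 2376\right) = \left(-5\right) \left(-199\right) = 995$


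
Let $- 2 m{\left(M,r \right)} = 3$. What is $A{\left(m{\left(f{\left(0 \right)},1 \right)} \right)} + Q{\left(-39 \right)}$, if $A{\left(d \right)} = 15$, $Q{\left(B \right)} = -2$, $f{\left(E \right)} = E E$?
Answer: $13$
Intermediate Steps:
$f{\left(E \right)} = E^{2}$
$m{\left(M,r \right)} = - \frac{3}{2}$ ($m{\left(M,r \right)} = \left(- \frac{1}{2}\right) 3 = - \frac{3}{2}$)
$A{\left(m{\left(f{\left(0 \right)},1 \right)} \right)} + Q{\left(-39 \right)} = 15 - 2 = 13$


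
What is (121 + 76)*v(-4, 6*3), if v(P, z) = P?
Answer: -788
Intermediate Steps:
(121 + 76)*v(-4, 6*3) = (121 + 76)*(-4) = 197*(-4) = -788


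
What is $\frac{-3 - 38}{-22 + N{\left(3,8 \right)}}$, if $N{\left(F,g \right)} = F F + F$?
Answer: $\frac{41}{10} \approx 4.1$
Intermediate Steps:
$N{\left(F,g \right)} = F + F^{2}$ ($N{\left(F,g \right)} = F^{2} + F = F + F^{2}$)
$\frac{-3 - 38}{-22 + N{\left(3,8 \right)}} = \frac{-3 - 38}{-22 + 3 \left(1 + 3\right)} = - \frac{41}{-22 + 3 \cdot 4} = - \frac{41}{-22 + 12} = - \frac{41}{-10} = \left(-41\right) \left(- \frac{1}{10}\right) = \frac{41}{10}$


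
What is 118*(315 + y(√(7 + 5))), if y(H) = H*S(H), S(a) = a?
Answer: 38586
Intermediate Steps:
y(H) = H² (y(H) = H*H = H²)
118*(315 + y(√(7 + 5))) = 118*(315 + (√(7 + 5))²) = 118*(315 + (√12)²) = 118*(315 + (2*√3)²) = 118*(315 + 12) = 118*327 = 38586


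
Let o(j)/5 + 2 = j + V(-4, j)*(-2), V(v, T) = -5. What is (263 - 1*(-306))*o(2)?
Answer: 28450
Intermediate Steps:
o(j) = 40 + 5*j (o(j) = -10 + 5*(j - 5*(-2)) = -10 + 5*(j + 10) = -10 + 5*(10 + j) = -10 + (50 + 5*j) = 40 + 5*j)
(263 - 1*(-306))*o(2) = (263 - 1*(-306))*(40 + 5*2) = (263 + 306)*(40 + 10) = 569*50 = 28450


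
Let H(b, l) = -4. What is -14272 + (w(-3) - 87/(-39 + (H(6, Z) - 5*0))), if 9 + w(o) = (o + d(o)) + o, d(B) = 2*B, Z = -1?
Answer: -614512/43 ≈ -14291.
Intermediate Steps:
w(o) = -9 + 4*o (w(o) = -9 + ((o + 2*o) + o) = -9 + (3*o + o) = -9 + 4*o)
-14272 + (w(-3) - 87/(-39 + (H(6, Z) - 5*0))) = -14272 + ((-9 + 4*(-3)) - 87/(-39 + (-4 - 5*0))) = -14272 + ((-9 - 12) - 87/(-39 + (-4 + 0))) = -14272 + (-21 - 87/(-39 - 4)) = -14272 + (-21 - 87/(-43)) = -14272 + (-21 - 1/43*(-87)) = -14272 + (-21 + 87/43) = -14272 - 816/43 = -614512/43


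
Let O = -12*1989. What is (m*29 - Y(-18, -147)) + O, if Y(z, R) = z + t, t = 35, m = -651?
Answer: -42764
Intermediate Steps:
O = -23868
Y(z, R) = 35 + z (Y(z, R) = z + 35 = 35 + z)
(m*29 - Y(-18, -147)) + O = (-651*29 - (35 - 18)) - 23868 = (-18879 - 1*17) - 23868 = (-18879 - 17) - 23868 = -18896 - 23868 = -42764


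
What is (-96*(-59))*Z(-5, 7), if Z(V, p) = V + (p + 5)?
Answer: 39648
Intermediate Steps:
Z(V, p) = 5 + V + p (Z(V, p) = V + (5 + p) = 5 + V + p)
(-96*(-59))*Z(-5, 7) = (-96*(-59))*(5 - 5 + 7) = 5664*7 = 39648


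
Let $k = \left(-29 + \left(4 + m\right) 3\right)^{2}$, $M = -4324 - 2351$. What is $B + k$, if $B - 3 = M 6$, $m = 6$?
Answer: $-40046$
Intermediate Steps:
$M = -6675$
$B = -40047$ ($B = 3 - 40050 = -40047$)
$k = 1$ ($k = \left(-29 + \left(4 + 6\right) 3\right)^{2} = \left(-29 + 10 \cdot 3\right)^{2} = \left(-29 + 30\right)^{2} = 1^{2} = 1$)
$B + k = -40047 + 1 = -40046$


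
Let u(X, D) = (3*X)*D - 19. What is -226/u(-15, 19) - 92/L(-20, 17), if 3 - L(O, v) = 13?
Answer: 20667/2185 ≈ 9.4586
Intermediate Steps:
L(O, v) = -10 (L(O, v) = 3 - 1*13 = 3 - 13 = -10)
u(X, D) = -19 + 3*D*X (u(X, D) = 3*D*X - 19 = -19 + 3*D*X)
-226/u(-15, 19) - 92/L(-20, 17) = -226/(-19 + 3*19*(-15)) - 92/(-10) = -226/(-19 - 855) - 92*(-⅒) = -226/(-874) + 46/5 = -226*(-1/874) + 46/5 = 113/437 + 46/5 = 20667/2185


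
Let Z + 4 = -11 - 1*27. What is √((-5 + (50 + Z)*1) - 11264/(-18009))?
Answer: √130647291/6003 ≈ 1.9041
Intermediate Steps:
Z = -42 (Z = -4 + (-11 - 1*27) = -4 + (-11 - 27) = -4 - 38 = -42)
√((-5 + (50 + Z)*1) - 11264/(-18009)) = √((-5 + (50 - 42)*1) - 11264/(-18009)) = √((-5 + 8*1) - 11264*(-1/18009)) = √((-5 + 8) + 11264/18009) = √(3 + 11264/18009) = √(65291/18009) = √130647291/6003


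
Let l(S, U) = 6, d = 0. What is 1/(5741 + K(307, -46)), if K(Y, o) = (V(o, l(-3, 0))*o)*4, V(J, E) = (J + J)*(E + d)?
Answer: 1/107309 ≈ 9.3189e-6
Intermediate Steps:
V(J, E) = 2*E*J (V(J, E) = (J + J)*(E + 0) = (2*J)*E = 2*E*J)
K(Y, o) = 48*o² (K(Y, o) = ((2*6*o)*o)*4 = ((12*o)*o)*4 = (12*o²)*4 = 48*o²)
1/(5741 + K(307, -46)) = 1/(5741 + 48*(-46)²) = 1/(5741 + 48*2116) = 1/(5741 + 101568) = 1/107309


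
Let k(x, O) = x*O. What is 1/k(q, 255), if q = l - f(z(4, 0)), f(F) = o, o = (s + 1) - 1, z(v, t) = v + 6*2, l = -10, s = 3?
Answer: -1/3315 ≈ -0.00030166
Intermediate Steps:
z(v, t) = 12 + v (z(v, t) = v + 12 = 12 + v)
o = 3 (o = (3 + 1) - 1 = 4 - 1 = 3)
f(F) = 3
q = -13 (q = -10 - 1*3 = -10 - 3 = -13)
k(x, O) = O*x
1/k(q, 255) = 1/(255*(-13)) = 1/(-3315) = -1/3315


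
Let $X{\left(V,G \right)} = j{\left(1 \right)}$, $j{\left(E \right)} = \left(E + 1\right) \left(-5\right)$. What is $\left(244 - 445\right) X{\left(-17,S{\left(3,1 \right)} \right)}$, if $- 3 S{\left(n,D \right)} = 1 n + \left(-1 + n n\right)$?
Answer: $2010$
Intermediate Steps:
$j{\left(E \right)} = -5 - 5 E$ ($j{\left(E \right)} = \left(1 + E\right) \left(-5\right) = -5 - 5 E$)
$S{\left(n,D \right)} = \frac{1}{3} - \frac{n}{3} - \frac{n^{2}}{3}$ ($S{\left(n,D \right)} = - \frac{1 n + \left(-1 + n n\right)}{3} = - \frac{n + \left(-1 + n^{2}\right)}{3} = - \frac{-1 + n + n^{2}}{3} = \frac{1}{3} - \frac{n}{3} - \frac{n^{2}}{3}$)
$X{\left(V,G \right)} = -10$ ($X{\left(V,G \right)} = -5 - 5 = -10$)
$\left(244 - 445\right) X{\left(-17,S{\left(3,1 \right)} \right)} = \left(244 - 445\right) \left(-10\right) = \left(-201\right) \left(-10\right) = 2010$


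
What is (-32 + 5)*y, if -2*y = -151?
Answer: -4077/2 ≈ -2038.5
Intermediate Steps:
y = 151/2 (y = -1/2*(-151) = 151/2 ≈ 75.500)
(-32 + 5)*y = (-32 + 5)*(151/2) = -27*151/2 = -4077/2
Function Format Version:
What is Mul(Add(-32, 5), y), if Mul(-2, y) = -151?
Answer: Rational(-4077, 2) ≈ -2038.5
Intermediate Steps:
y = Rational(151, 2) (y = Mul(Rational(-1, 2), -151) = Rational(151, 2) ≈ 75.500)
Mul(Add(-32, 5), y) = Mul(Add(-32, 5), Rational(151, 2)) = Mul(-27, Rational(151, 2)) = Rational(-4077, 2)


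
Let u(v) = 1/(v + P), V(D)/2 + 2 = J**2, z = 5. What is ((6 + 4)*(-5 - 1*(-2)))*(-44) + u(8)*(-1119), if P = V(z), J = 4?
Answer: 15467/12 ≈ 1288.9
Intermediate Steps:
V(D) = 28 (V(D) = -4 + 2*4**2 = -4 + 2*16 = -4 + 32 = 28)
P = 28
u(v) = 1/(28 + v) (u(v) = 1/(v + 28) = 1/(28 + v))
((6 + 4)*(-5 - 1*(-2)))*(-44) + u(8)*(-1119) = ((6 + 4)*(-5 - 1*(-2)))*(-44) - 1119/(28 + 8) = (10*(-5 + 2))*(-44) - 1119/36 = (10*(-3))*(-44) + (1/36)*(-1119) = -30*(-44) - 373/12 = 1320 - 373/12 = 15467/12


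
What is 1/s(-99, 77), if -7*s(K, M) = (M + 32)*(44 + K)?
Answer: 7/5995 ≈ 0.0011676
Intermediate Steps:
s(K, M) = -(32 + M)*(44 + K)/7 (s(K, M) = -(M + 32)*(44 + K)/7 = -(32 + M)*(44 + K)/7)
1/s(-99, 77) = 1/(-1408/7 - 44/7*77 - 32/7*(-99) - 1/7*(-99)*77) = 1/(-1408/7 - 484 + 3168/7 + 1089) = 1/(5995/7) = 7/5995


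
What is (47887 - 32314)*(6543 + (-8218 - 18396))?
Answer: -312565683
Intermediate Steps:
(47887 - 32314)*(6543 + (-8218 - 18396)) = 15573*(6543 - 26614) = 15573*(-20071) = -312565683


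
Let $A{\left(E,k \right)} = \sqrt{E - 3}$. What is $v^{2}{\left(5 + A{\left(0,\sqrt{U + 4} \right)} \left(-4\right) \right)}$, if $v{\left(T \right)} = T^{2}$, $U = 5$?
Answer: $-4271 + 1840 i \sqrt{3} \approx -4271.0 + 3187.0 i$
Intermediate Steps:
$A{\left(E,k \right)} = \sqrt{-3 + E}$
$v^{2}{\left(5 + A{\left(0,\sqrt{U + 4} \right)} \left(-4\right) \right)} = \left(\left(5 + \sqrt{-3 + 0} \left(-4\right)\right)^{2}\right)^{2} = \left(\left(5 + \sqrt{-3} \left(-4\right)\right)^{2}\right)^{2} = \left(\left(5 + i \sqrt{3} \left(-4\right)\right)^{2}\right)^{2} = \left(\left(5 - 4 i \sqrt{3}\right)^{2}\right)^{2} = \left(5 - 4 i \sqrt{3}\right)^{4}$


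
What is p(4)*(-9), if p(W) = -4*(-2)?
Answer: -72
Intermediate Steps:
p(W) = 8
p(4)*(-9) = 8*(-9) = -72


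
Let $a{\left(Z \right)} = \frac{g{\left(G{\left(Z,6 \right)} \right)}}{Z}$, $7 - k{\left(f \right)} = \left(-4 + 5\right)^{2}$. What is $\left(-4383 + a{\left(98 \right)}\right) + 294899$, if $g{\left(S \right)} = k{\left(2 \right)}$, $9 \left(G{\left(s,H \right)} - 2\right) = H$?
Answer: $\frac{14235287}{49} \approx 2.9052 \cdot 10^{5}$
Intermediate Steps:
$k{\left(f \right)} = 6$ ($k{\left(f \right)} = 7 - \left(-4 + 5\right)^{2} = 7 - 1^{2} = 7 - 1 = 6$)
$G{\left(s,H \right)} = 2 + \frac{H}{9}$
$g{\left(S \right)} = 6$
$a{\left(Z \right)} = \frac{6}{Z}$
$\left(-4383 + a{\left(98 \right)}\right) + 294899 = \left(-4383 + \frac{6}{98}\right) + 294899 = \left(-4383 + 6 \cdot \frac{1}{98}\right) + 294899 = \left(-4383 + \frac{3}{49}\right) + 294899 = - \frac{214764}{49} + 294899 = \frac{14235287}{49}$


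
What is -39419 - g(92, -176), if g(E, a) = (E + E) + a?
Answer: -39427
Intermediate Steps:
g(E, a) = a + 2*E (g(E, a) = 2*E + a = a + 2*E)
-39419 - g(92, -176) = -39419 - (-176 + 2*92) = -39419 - (-176 + 184) = -39419 - 1*8 = -39419 - 8 = -39427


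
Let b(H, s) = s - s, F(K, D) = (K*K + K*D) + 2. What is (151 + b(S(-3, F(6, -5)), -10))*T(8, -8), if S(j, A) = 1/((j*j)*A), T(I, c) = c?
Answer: -1208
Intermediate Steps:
F(K, D) = 2 + K² + D*K (F(K, D) = (K² + D*K) + 2 = 2 + K² + D*K)
S(j, A) = 1/(A*j²) (S(j, A) = 1/(j²*A) = 1/(A*j²))
b(H, s) = 0
(151 + b(S(-3, F(6, -5)), -10))*T(8, -8) = (151 + 0)*(-8) = 151*(-8) = -1208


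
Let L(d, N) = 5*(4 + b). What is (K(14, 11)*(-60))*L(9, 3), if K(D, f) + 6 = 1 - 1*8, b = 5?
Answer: 35100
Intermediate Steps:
L(d, N) = 45 (L(d, N) = 5*(4 + 5) = 5*9 = 45)
K(D, f) = -13 (K(D, f) = -6 + (1 - 1*8) = -6 + (1 - 8) = -6 - 7 = -13)
(K(14, 11)*(-60))*L(9, 3) = -13*(-60)*45 = 780*45 = 35100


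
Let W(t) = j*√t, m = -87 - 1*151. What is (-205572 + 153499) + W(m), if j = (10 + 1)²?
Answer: -52073 + 121*I*√238 ≈ -52073.0 + 1866.7*I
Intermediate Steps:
m = -238 (m = -87 - 151 = -238)
j = 121 (j = 11² = 121)
W(t) = 121*√t
(-205572 + 153499) + W(m) = (-205572 + 153499) + 121*√(-238) = -52073 + 121*(I*√238) = -52073 + 121*I*√238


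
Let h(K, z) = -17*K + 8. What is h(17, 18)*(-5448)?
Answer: 1530888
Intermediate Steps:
h(K, z) = 8 - 17*K
h(17, 18)*(-5448) = (8 - 17*17)*(-5448) = (8 - 289)*(-5448) = -281*(-5448) = 1530888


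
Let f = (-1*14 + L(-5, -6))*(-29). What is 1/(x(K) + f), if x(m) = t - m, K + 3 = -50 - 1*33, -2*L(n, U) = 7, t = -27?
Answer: 2/1133 ≈ 0.0017652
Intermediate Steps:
L(n, U) = -7/2 (L(n, U) = -½*7 = -7/2)
K = -86 (K = -3 + (-50 - 1*33) = -3 + (-50 - 33) = -3 - 83 = -86)
x(m) = -27 - m
f = 1015/2 (f = (-1*14 - 7/2)*(-29) = (-14 - 7/2)*(-29) = -35/2*(-29) = 1015/2 ≈ 507.50)
1/(x(K) + f) = 1/((-27 - 1*(-86)) + 1015/2) = 1/((-27 + 86) + 1015/2) = 1/(59 + 1015/2) = 1/(1133/2) = 2/1133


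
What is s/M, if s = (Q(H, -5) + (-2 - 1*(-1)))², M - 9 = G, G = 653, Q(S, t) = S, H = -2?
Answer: 9/662 ≈ 0.013595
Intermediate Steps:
M = 662 (M = 9 + 653 = 662)
s = 9 (s = (-2 + (-2 - 1*(-1)))² = (-2 + (-2 + 1))² = (-2 - 1)² = (-3)² = 9)
s/M = 9/662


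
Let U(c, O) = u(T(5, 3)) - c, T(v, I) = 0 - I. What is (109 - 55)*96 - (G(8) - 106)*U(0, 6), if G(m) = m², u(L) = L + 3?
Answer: 5184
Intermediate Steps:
T(v, I) = -I
u(L) = 3 + L
U(c, O) = -c (U(c, O) = (3 - 1*3) - c = (3 - 3) - c = 0 - c = -c)
(109 - 55)*96 - (G(8) - 106)*U(0, 6) = (109 - 55)*96 - (8² - 106)*(-1*0) = 54*96 - (64 - 106)*0 = 5184 - (-42)*0 = 5184 - 1*0 = 5184 + 0 = 5184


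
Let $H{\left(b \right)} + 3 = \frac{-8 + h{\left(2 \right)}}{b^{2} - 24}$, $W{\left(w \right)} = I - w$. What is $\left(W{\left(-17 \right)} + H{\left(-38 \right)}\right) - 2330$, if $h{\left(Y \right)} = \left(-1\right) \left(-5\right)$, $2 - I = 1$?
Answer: $- \frac{3287303}{1420} \approx -2315.0$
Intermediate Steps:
$I = 1$ ($I = 2 - 1 = 1$)
$h{\left(Y \right)} = 5$
$W{\left(w \right)} = 1 - w$
$H{\left(b \right)} = -3 - \frac{3}{-24 + b^{2}}$ ($H{\left(b \right)} = -3 + \frac{-8 + 5}{b^{2} - 24} = -3 - \frac{3}{-24 + b^{2}}$)
$\left(W{\left(-17 \right)} + H{\left(-38 \right)}\right) - 2330 = \left(\left(1 - -17\right) + \frac{3 \left(23 - \left(-38\right)^{2}\right)}{-24 + \left(-38\right)^{2}}\right) - 2330 = \left(\left(1 + 17\right) + \frac{3 \left(23 - 1444\right)}{-24 + 1444}\right) - 2330 = \left(18 + \frac{3 \left(23 - 1444\right)}{1420}\right) - 2330 = \left(18 + 3 \cdot \frac{1}{1420} \left(-1421\right)\right) - 2330 = \left(18 - \frac{4263}{1420}\right) - 2330 = \frac{21297}{1420} - 2330 = - \frac{3287303}{1420}$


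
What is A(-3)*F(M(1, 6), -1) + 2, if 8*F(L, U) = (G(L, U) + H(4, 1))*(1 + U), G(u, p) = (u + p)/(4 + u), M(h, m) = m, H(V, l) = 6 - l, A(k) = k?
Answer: 2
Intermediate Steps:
G(u, p) = (p + u)/(4 + u)
F(L, U) = (1 + U)*(5 + (L + U)/(4 + L))/8 (F(L, U) = (((U + L)/(4 + L) + (6 - 1*1))*(1 + U))/8 = (((L + U)/(4 + L) + (6 - 1))*(1 + U))/8 = (((L + U)/(4 + L) + 5)*(1 + U))/8 = ((5 + (L + U)/(4 + L))*(1 + U))/8 = ((1 + U)*(5 + (L + U)/(4 + L)))/8 = (1 + U)*(5 + (L + U)/(4 + L))/8)
A(-3)*F(M(1, 6), -1) + 2 = -3*(6 - 1 - (6 - 1) + 5*(1 - 1)*(4 + 6))/(8*(4 + 6)) + 2 = -3*(6 - 1 - 1*5 + 5*0*10)/(8*10) + 2 = -3*(6 - 1 - 5 + 0)/(8*10) + 2 = -3*0/(8*10) + 2 = -3*0 + 2 = 0 + 2 = 2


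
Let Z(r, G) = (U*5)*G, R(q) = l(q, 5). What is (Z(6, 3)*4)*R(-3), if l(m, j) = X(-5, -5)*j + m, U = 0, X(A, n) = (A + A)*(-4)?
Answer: 0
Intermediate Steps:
X(A, n) = -8*A (X(A, n) = (2*A)*(-4) = -8*A)
l(m, j) = m + 40*j (l(m, j) = (-8*(-5))*j + m = 40*j + m = m + 40*j)
R(q) = 200 + q (R(q) = q + 40*5 = q + 200 = 200 + q)
Z(r, G) = 0 (Z(r, G) = (0*5)*G = 0*G = 0)
(Z(6, 3)*4)*R(-3) = (0*4)*(200 - 3) = 0*197 = 0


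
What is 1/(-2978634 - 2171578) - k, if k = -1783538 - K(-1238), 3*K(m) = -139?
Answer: 27556080550697/15450636 ≈ 1.7835e+6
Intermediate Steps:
K(m) = -139/3 (K(m) = (1/3)*(-139) = -139/3)
k = -5350475/3 (k = -1783538 - 1*(-139/3) = -1783538 + 139/3 = -5350475/3 ≈ -1.7835e+6)
1/(-2978634 - 2171578) - k = 1/(-2978634 - 2171578) - 1*(-5350475/3) = 1/(-5150212) + 5350475/3 = -1/5150212 + 5350475/3 = 27556080550697/15450636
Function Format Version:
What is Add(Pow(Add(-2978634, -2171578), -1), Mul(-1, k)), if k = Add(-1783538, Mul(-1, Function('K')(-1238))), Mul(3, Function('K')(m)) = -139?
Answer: Rational(27556080550697, 15450636) ≈ 1.7835e+6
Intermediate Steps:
Function('K')(m) = Rational(-139, 3) (Function('K')(m) = Mul(Rational(1, 3), -139) = Rational(-139, 3))
k = Rational(-5350475, 3) (k = Add(-1783538, Mul(-1, Rational(-139, 3))) = Add(-1783538, Rational(139, 3)) = Rational(-5350475, 3) ≈ -1.7835e+6)
Add(Pow(Add(-2978634, -2171578), -1), Mul(-1, k)) = Add(Pow(Add(-2978634, -2171578), -1), Mul(-1, Rational(-5350475, 3))) = Add(Pow(-5150212, -1), Rational(5350475, 3)) = Add(Rational(-1, 5150212), Rational(5350475, 3)) = Rational(27556080550697, 15450636)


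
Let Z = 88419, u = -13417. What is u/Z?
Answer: -13417/88419 ≈ -0.15174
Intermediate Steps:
u/Z = -13417/88419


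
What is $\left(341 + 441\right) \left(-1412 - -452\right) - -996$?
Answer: $-749724$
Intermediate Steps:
$\left(341 + 441\right) \left(-1412 - -452\right) - -996 = 782 \left(-1412 + \left(-304 + 756\right)\right) + 996 = 782 \left(-1412 + 452\right) + 996 = 782 \left(-960\right) + 996 = -750720 + 996 = -749724$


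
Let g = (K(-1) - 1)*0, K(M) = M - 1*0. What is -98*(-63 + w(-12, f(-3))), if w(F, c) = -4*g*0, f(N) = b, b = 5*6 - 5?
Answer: 6174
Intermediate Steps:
b = 25 (b = 30 - 5 = 25)
f(N) = 25
K(M) = M (K(M) = M + 0 = M)
g = 0 (g = (-1 - 1)*0 = -2*0 = 0)
w(F, c) = 0 (w(F, c) = -4*0*0 = 0*0 = 0)
-98*(-63 + w(-12, f(-3))) = -98*(-63 + 0) = -98*(-63) = 6174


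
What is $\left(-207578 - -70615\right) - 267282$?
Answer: $-404245$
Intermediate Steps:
$\left(-207578 - -70615\right) - 267282 = \left(-207578 + 70615\right) - 267282 = -136963 - 267282 = -404245$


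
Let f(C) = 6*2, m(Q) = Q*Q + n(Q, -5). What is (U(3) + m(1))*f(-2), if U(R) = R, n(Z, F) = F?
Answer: -12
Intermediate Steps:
m(Q) = -5 + Q² (m(Q) = Q*Q - 5 = Q² - 5 = -5 + Q²)
f(C) = 12
(U(3) + m(1))*f(-2) = (3 + (-5 + 1²))*12 = (3 + (-5 + 1))*12 = (3 - 4)*12 = -1*12 = -12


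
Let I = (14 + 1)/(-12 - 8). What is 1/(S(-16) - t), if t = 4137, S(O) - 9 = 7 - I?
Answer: -4/16481 ≈ -0.00024270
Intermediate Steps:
I = -¾ (I = 15/(-20) = 15*(-1/20) = -¾ ≈ -0.75000)
S(O) = 67/4 (S(O) = 9 + (7 - 1*(-¾)) = 9 + (7 + ¾) = 9 + 31/4 = 67/4)
1/(S(-16) - t) = 1/(67/4 - 1*4137) = 1/(67/4 - 4137) = 1/(-16481/4) = -4/16481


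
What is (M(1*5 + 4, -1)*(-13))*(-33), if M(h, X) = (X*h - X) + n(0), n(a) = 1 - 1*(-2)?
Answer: -2145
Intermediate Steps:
n(a) = 3 (n(a) = 1 + 2 = 3)
M(h, X) = 3 - X + X*h (M(h, X) = (X*h - X) + 3 = (-X + X*h) + 3 = 3 - X + X*h)
(M(1*5 + 4, -1)*(-13))*(-33) = ((3 - 1*(-1) - (1*5 + 4))*(-13))*(-33) = ((3 + 1 - (5 + 4))*(-13))*(-33) = ((3 + 1 - 1*9)*(-13))*(-33) = ((3 + 1 - 9)*(-13))*(-33) = -5*(-13)*(-33) = 65*(-33) = -2145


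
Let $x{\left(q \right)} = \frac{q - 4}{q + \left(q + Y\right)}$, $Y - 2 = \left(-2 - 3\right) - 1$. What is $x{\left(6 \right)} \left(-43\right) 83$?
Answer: $- \frac{3569}{4} \approx -892.25$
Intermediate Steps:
$Y = -4$ ($Y = 2 - 6 = -4$)
$x{\left(q \right)} = \frac{-4 + q}{-4 + 2 q}$ ($x{\left(q \right)} = \frac{q - 4}{q + \left(q - 4\right)} = \frac{-4 + q}{q + \left(-4 + q\right)} = \frac{-4 + q}{-4 + 2 q}$)
$x{\left(6 \right)} \left(-43\right) 83 = \frac{-4 + 6}{2 \left(-2 + 6\right)} \left(-43\right) 83 = \frac{1}{2} \cdot \frac{1}{4} \cdot 2 \left(-43\right) 83 = \frac{1}{4} \left(-43\right) 83 = \left(- \frac{43}{4}\right) 83 = - \frac{3569}{4}$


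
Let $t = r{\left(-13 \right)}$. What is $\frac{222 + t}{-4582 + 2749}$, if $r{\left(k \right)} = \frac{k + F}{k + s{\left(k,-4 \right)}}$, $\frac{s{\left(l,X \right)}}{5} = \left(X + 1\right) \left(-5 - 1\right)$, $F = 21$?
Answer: $- \frac{17102}{141141} \approx -0.12117$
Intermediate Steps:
$s{\left(l,X \right)} = -30 - 30 X$ ($s{\left(l,X \right)} = 5 \left(X + 1\right) \left(-5 - 1\right) = 5 \left(1 + X\right) \left(-6\right) = 5 \left(-6 - 6 X\right) = -30 - 30 X$)
$r{\left(k \right)} = \frac{21 + k}{90 + k}$ ($r{\left(k \right)} = \frac{k + 21}{k - -90} = \frac{21 + k}{k + \left(-30 + 120\right)} = \frac{21 + k}{k + 90} = \frac{21 + k}{90 + k}$)
$t = \frac{8}{77}$ ($t = \frac{21 - 13}{90 - 13} = \frac{1}{77} \cdot 8 = \frac{8}{77} \approx 0.1039$)
$\frac{222 + t}{-4582 + 2749} = \frac{222 + \frac{8}{77}}{-4582 + 2749} = \frac{17102}{77 \left(-1833\right)} = \frac{17102}{77} \left(- \frac{1}{1833}\right) = - \frac{17102}{141141}$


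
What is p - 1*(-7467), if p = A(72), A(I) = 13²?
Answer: 7636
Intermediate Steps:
A(I) = 169
p = 169
p - 1*(-7467) = 169 - 1*(-7467) = 169 + 7467 = 7636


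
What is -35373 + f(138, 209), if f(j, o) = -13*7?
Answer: -35464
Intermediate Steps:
f(j, o) = -91
-35373 + f(138, 209) = -35373 - 91 = -35464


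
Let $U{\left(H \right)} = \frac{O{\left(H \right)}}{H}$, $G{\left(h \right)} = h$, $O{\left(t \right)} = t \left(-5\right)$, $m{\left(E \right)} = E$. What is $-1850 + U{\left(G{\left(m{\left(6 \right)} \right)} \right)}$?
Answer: $-1855$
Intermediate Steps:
$O{\left(t \right)} = - 5 t$
$U{\left(H \right)} = -5$ ($U{\left(H \right)} = \frac{\left(-5\right) H}{H} = -5$)
$-1850 + U{\left(G{\left(m{\left(6 \right)} \right)} \right)} = -1850 - 5 = -1855$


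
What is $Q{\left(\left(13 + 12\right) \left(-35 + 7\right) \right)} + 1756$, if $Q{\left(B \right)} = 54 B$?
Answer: $-36044$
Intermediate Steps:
$Q{\left(\left(13 + 12\right) \left(-35 + 7\right) \right)} + 1756 = 54 \left(13 + 12\right) \left(-35 + 7\right) + 1756 = 54 \cdot 25 \left(-28\right) + 1756 = 54 \left(-700\right) + 1756 = -37800 + 1756 = -36044$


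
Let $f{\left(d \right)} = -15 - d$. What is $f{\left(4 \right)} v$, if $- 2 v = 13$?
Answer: $\frac{247}{2} \approx 123.5$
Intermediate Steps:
$v = - \frac{13}{2}$ ($v = \left(- \frac{1}{2}\right) 13 = - \frac{13}{2} \approx -6.5$)
$f{\left(4 \right)} v = \left(-15 - 4\right) \left(- \frac{13}{2}\right) = \left(-19\right) \left(- \frac{13}{2}\right) = \frac{247}{2}$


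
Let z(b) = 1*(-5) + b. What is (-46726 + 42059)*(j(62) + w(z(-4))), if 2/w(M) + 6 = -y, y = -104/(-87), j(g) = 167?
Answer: -243542728/313 ≈ -7.7809e+5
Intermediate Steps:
z(b) = -5 + b
y = 104/87 (y = -104*(-1/87) = 104/87 ≈ 1.1954)
w(M) = -87/313 (w(M) = 2/(-6 - 1*104/87) = 2/(-6 - 104/87) = 2/(-626/87) = 2*(-87/626) = -87/313)
(-46726 + 42059)*(j(62) + w(z(-4))) = (-46726 + 42059)*(167 - 87/313) = -4667*52184/313 = -243542728/313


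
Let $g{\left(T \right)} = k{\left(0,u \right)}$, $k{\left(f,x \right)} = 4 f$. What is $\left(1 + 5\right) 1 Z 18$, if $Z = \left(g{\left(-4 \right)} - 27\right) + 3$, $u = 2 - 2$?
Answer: $-2592$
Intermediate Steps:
$u = 0$
$g{\left(T \right)} = 0$ ($g{\left(T \right)} = 4 \cdot 0 = 0$)
$Z = -24$ ($Z = \left(0 - 27\right) + 3 = -27 + 3 = -24$)
$\left(1 + 5\right) 1 Z 18 = \left(1 + 5\right) 1 \left(-24\right) 18 = 6 \cdot 1 \left(-24\right) 18 = 6 \left(-24\right) 18 = \left(-144\right) 18 = -2592$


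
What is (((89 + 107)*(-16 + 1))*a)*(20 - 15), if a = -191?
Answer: 2807700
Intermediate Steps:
(((89 + 107)*(-16 + 1))*a)*(20 - 15) = (((89 + 107)*(-16 + 1))*(-191))*(20 - 15) = ((196*(-15))*(-191))*5 = -2940*(-191)*5 = 561540*5 = 2807700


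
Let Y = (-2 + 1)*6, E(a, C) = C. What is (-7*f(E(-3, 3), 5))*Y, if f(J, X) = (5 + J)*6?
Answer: 2016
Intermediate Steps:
f(J, X) = 30 + 6*J
Y = -6 (Y = -1*6 = -6)
(-7*f(E(-3, 3), 5))*Y = -7*(30 + 6*3)*(-6) = -7*(30 + 18)*(-6) = -7*48*(-6) = -336*(-6) = 2016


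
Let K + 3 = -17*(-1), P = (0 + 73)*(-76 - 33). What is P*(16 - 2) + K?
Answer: -111384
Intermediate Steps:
P = -7957 (P = 73*(-109) = -7957)
K = 14 (K = -3 - 17*(-1) = -3 + 17 = 14)
P*(16 - 2) + K = -7957*(16 - 2) + 14 = -7957*14 + 14 = -111398 + 14 = -111384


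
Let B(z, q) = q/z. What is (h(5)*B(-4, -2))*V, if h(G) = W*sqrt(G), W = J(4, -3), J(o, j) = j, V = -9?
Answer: 27*sqrt(5)/2 ≈ 30.187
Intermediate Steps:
W = -3
h(G) = -3*sqrt(G)
(h(5)*B(-4, -2))*V = ((-3*sqrt(5))*(-2/(-4)))*(-9) = ((-3*sqrt(5))*(-2*(-1/4)))*(-9) = (-3*sqrt(5)*(1/2))*(-9) = -3*sqrt(5)/2*(-9) = 27*sqrt(5)/2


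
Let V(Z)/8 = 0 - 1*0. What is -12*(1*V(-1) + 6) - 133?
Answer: -205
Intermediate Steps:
V(Z) = 0 (V(Z) = 8*(0 - 1*0) = 8*(0 + 0) = 8*0 = 0)
-12*(1*V(-1) + 6) - 133 = -12*(1*0 + 6) - 133 = -12*(0 + 6) - 133 = -12*6 - 133 = -72 - 133 = -205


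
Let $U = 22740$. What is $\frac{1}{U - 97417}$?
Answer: $- \frac{1}{74677} \approx -1.3391 \cdot 10^{-5}$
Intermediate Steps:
$\frac{1}{U - 97417} = \frac{1}{22740 - 97417} = \frac{1}{-74677} = - \frac{1}{74677}$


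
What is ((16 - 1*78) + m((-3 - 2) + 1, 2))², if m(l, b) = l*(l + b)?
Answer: 2916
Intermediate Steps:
m(l, b) = l*(b + l)
((16 - 1*78) + m((-3 - 2) + 1, 2))² = ((16 - 1*78) + ((-3 - 2) + 1)*(2 + ((-3 - 2) + 1)))² = ((16 - 78) + (-5 + 1)*(2 + (-5 + 1)))² = (-62 - 4*(2 - 4))² = (-62 - 4*(-2))² = (-62 + 8)² = (-54)² = 2916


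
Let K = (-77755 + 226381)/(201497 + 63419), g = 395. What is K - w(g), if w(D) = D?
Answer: -52246597/132458 ≈ -394.44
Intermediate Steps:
K = 74313/132458 (K = 148626/264916 = 148626*(1/264916) = 74313/132458 ≈ 0.56103)
K - w(g) = 74313/132458 - 1*395 = 74313/132458 - 395 = -52246597/132458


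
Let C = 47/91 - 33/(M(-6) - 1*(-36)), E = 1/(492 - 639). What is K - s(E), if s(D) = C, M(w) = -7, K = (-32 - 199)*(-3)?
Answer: 1830467/2639 ≈ 693.62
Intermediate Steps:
K = 693 (K = -231*(-3) = 693)
E = -1/147 (E = 1/(-147) = -1/147 ≈ -0.0068027)
C = -1640/2639 (C = 47/91 - 33/(-7 - 1*(-36)) = 47*(1/91) - 33/(-7 + 36) = 47/91 - 33/29 = -1640/2639 ≈ -0.62145)
s(D) = -1640/2639
K - s(E) = 693 - 1*(-1640/2639) = 693 + 1640/2639 = 1830467/2639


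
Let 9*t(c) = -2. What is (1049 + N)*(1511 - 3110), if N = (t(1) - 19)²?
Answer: -61240634/27 ≈ -2.2682e+6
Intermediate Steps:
t(c) = -2/9 (t(c) = (⅑)*(-2) = -2/9)
N = 29929/81 (N = (-2/9 - 19)² = (-173/9)² = 29929/81 ≈ 369.49)
(1049 + N)*(1511 - 3110) = (1049 + 29929/81)*(1511 - 3110) = (114898/81)*(-1599) = -61240634/27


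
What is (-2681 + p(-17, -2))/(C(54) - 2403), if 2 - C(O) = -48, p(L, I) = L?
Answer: 2698/2353 ≈ 1.1466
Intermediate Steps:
C(O) = 50 (C(O) = 2 - 1*(-48) = 2 + 48 = 50)
(-2681 + p(-17, -2))/(C(54) - 2403) = (-2681 - 17)/(50 - 2403) = -2698/(-2353) = -2698*(-1/2353) = 2698/2353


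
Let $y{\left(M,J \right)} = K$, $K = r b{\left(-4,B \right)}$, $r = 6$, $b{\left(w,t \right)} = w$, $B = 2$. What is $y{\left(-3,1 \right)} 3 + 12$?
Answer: $-60$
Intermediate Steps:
$K = -24$ ($K = 6 \left(-4\right) = -24$)
$y{\left(M,J \right)} = -24$
$y{\left(-3,1 \right)} 3 + 12 = \left(-24\right) 3 + 12 = -72 + 12 = -60$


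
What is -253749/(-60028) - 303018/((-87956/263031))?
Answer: 1196110414949667/1319955692 ≈ 9.0618e+5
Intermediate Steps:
-253749/(-60028) - 303018/((-87956/263031)) = -253749*(-1/60028) - 303018/((-87956*1/263031)) = 253749/60028 - 303018/(-87956/263031) = 253749/60028 - 303018*(-263031/87956) = 253749/60028 + 39851563779/43978 = 1196110414949667/1319955692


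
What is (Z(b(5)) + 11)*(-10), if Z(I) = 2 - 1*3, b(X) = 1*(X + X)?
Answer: -100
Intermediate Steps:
b(X) = 2*X (b(X) = 1*(2*X) = 2*X)
Z(I) = -1 (Z(I) = 2 - 3 = -1)
(Z(b(5)) + 11)*(-10) = (-1 + 11)*(-10) = 10*(-10) = -100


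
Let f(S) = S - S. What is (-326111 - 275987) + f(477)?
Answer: -602098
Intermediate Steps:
f(S) = 0
(-326111 - 275987) + f(477) = (-326111 - 275987) + 0 = -602098 + 0 = -602098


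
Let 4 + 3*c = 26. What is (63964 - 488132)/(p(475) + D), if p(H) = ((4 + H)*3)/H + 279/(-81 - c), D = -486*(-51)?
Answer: -2669607350/155996049 ≈ -17.113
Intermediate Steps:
c = 22/3 (c = -4/3 + (⅓)*26 = -4/3 + 26/3 = 22/3 ≈ 7.3333)
D = 24786
p(H) = -837/265 + (12 + 3*H)/H (p(H) = ((4 + H)*3)/H + 279/(-81 - 1*22/3) = (12 + 3*H)/H + 279/(-81 - 22/3) = (12 + 3*H)/H + 279/(-265/3) = (12 + 3*H)/H + 279*(-3/265) = (12 + 3*H)/H - 837/265 = -837/265 + (12 + 3*H)/H)
(63964 - 488132)/(p(475) + D) = (63964 - 488132)/((-42/265 + 12/475) + 24786) = -424168/((-42/265 + 12*(1/475)) + 24786) = -424168/((-42/265 + 12/475) + 24786) = -424168/(-3354/25175 + 24786) = -424168/623984196/25175 = -424168*25175/623984196 = -2669607350/155996049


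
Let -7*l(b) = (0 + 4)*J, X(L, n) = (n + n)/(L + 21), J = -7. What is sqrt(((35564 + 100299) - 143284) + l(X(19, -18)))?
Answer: I*sqrt(7417) ≈ 86.122*I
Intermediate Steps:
X(L, n) = 2*n/(21 + L) (X(L, n) = (2*n)/(21 + L) = 2*n/(21 + L))
l(b) = 4 (l(b) = -(0 + 4)*(-7)/7 = -4*(-7)/7 = -1/7*(-28) = 4)
sqrt(((35564 + 100299) - 143284) + l(X(19, -18))) = sqrt(((35564 + 100299) - 143284) + 4) = sqrt((135863 - 143284) + 4) = sqrt(-7421 + 4) = sqrt(-7417) = I*sqrt(7417)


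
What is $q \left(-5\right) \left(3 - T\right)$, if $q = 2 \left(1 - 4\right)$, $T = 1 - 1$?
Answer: $90$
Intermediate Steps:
$T = 0$
$q = -6$ ($q = 2 \left(-3\right) = -6$)
$q \left(-5\right) \left(3 - T\right) = \left(-6\right) \left(-5\right) \left(3 - 0\right) = 30 \left(3 + 0\right) = 30 \cdot 3 = 90$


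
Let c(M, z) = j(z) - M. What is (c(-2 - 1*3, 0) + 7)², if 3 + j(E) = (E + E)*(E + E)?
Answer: 81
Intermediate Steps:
j(E) = -3 + 4*E² (j(E) = -3 + (E + E)*(E + E) = -3 + (2*E)*(2*E) = -3 + 4*E²)
c(M, z) = -3 - M + 4*z² (c(M, z) = (-3 + 4*z²) - M = -3 - M + 4*z²)
(c(-2 - 1*3, 0) + 7)² = ((-3 - (-2 - 1*3) + 4*0²) + 7)² = ((-3 - (-2 - 3) + 4*0) + 7)² = ((-3 - 1*(-5) + 0) + 7)² = ((-3 + 5 + 0) + 7)² = (2 + 7)² = 9² = 81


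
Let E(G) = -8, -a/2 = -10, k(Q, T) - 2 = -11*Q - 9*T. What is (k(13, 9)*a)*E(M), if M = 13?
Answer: 35520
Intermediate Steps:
k(Q, T) = 2 - 11*Q - 9*T (k(Q, T) = 2 + (-11*Q - 9*T) = 2 - 11*Q - 9*T)
a = 20 (a = -2*(-10) = 20)
(k(13, 9)*a)*E(M) = ((2 - 11*13 - 9*9)*20)*(-8) = ((2 - 143 - 81)*20)*(-8) = -222*20*(-8) = -4440*(-8) = 35520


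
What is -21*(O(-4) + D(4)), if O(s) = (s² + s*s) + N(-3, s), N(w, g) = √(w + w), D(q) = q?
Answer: -756 - 21*I*√6 ≈ -756.0 - 51.439*I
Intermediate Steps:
N(w, g) = √2*√w (N(w, g) = √(2*w) = √2*√w)
O(s) = 2*s² + I*√6 (O(s) = (s² + s*s) + √2*√(-3) = (s² + s²) + √2*(I*√3) = 2*s² + I*√6)
-21*(O(-4) + D(4)) = -21*((2*(-4)² + I*√6) + 4) = -21*((2*16 + I*√6) + 4) = -21*((32 + I*√6) + 4) = -21*(36 + I*√6) = -756 - 21*I*√6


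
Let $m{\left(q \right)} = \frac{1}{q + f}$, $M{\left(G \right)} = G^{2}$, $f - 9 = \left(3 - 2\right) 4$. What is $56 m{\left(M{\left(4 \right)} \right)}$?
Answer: $\frac{56}{29} \approx 1.931$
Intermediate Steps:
$f = 13$ ($f = 9 + \left(3 - 2\right) 4 = 9 + 1 \cdot 4 = 9 + 4 = 13$)
$m{\left(q \right)} = \frac{1}{13 + q}$ ($m{\left(q \right)} = \frac{1}{q + 13} = \frac{1}{13 + q}$)
$56 m{\left(M{\left(4 \right)} \right)} = \frac{56}{13 + 4^{2}} = \frac{56}{13 + 16} = \frac{56}{29}$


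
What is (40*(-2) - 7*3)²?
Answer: 10201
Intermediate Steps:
(40*(-2) - 7*3)² = (-80 - 21)² = (-101)² = 10201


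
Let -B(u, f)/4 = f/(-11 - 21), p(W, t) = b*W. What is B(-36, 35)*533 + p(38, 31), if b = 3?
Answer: 19567/8 ≈ 2445.9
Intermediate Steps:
p(W, t) = 3*W
B(u, f) = f/8 (B(u, f) = -4*f/(-11 - 21) = -4*f/(-32) = -(-1)*f/8 = f/8)
B(-36, 35)*533 + p(38, 31) = ((1/8)*35)*533 + 3*38 = (35/8)*533 + 114 = 18655/8 + 114 = 19567/8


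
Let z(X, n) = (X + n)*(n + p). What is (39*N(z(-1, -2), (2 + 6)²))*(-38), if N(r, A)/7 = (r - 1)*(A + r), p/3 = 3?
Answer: 9813804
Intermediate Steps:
p = 9 (p = 3*3 = 9)
z(X, n) = (9 + n)*(X + n) (z(X, n) = (X + n)*(n + 9) = (X + n)*(9 + n) = (9 + n)*(X + n))
N(r, A) = 7*(-1 + r)*(A + r) (N(r, A) = 7*((r - 1)*(A + r)) = 7*((-1 + r)*(A + r)) = 7*(-1 + r)*(A + r))
(39*N(z(-1, -2), (2 + 6)²))*(-38) = (39*(-7*(2 + 6)² - 7*((-2)² + 9*(-1) + 9*(-2) - 1*(-2)) + 7*((-2)² + 9*(-1) + 9*(-2) - 1*(-2))² + 7*(2 + 6)²*((-2)² + 9*(-1) + 9*(-2) - 1*(-2))))*(-38) = (39*(-7*8² - 7*(4 - 9 - 18 + 2) + 7*(4 - 9 - 18 + 2)² + 7*8²*(4 - 9 - 18 + 2)))*(-38) = (39*(-7*64 - 7*(-21) + 7*(-21)² + 7*64*(-21)))*(-38) = (39*(-448 + 147 + 7*441 - 9408))*(-38) = (39*(-448 + 147 + 3087 - 9408))*(-38) = (39*(-6622))*(-38) = -258258*(-38) = 9813804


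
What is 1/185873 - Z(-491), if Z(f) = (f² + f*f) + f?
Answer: -89529633782/185873 ≈ -4.8167e+5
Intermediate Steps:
Z(f) = f + 2*f² (Z(f) = (f² + f²) + f = 2*f² + f = f + 2*f²)
1/185873 - Z(-491) = 1/185873 - (-491)*(1 + 2*(-491)) = 1/185873 - (-491)*(1 - 982) = 1/185873 - (-491)*(-981) = 1/185873 - 1*481671 = 1/185873 - 481671 = -89529633782/185873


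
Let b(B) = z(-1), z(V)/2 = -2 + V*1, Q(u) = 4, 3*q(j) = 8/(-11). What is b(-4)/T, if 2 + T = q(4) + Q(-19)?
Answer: -99/29 ≈ -3.4138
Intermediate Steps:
q(j) = -8/33 (q(j) = (8/(-11))/3 = (8*(-1/11))/3 = (⅓)*(-8/11) = -8/33)
z(V) = -4 + 2*V (z(V) = 2*(-2 + V*1) = 2*(-2 + V) = -4 + 2*V)
b(B) = -6 (b(B) = -4 + 2*(-1) = -4 - 2 = -6)
T = 58/33 (T = -2 + (-8/33 + 4) = -2 + 124/33 = 58/33 ≈ 1.7576)
b(-4)/T = -6/58/33 = -6*33/58 = -99/29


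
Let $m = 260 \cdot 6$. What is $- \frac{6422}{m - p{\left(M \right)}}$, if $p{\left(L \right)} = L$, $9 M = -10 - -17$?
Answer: $- \frac{57798}{14033} \approx -4.1187$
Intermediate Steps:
$M = \frac{7}{9}$ ($M = \frac{-10 - -17}{9} = \frac{-10 + 17}{9} = \frac{1}{9} \cdot 7 = \frac{7}{9} \approx 0.77778$)
$m = 1560$
$- \frac{6422}{m - p{\left(M \right)}} = - \frac{6422}{1560 - \frac{7}{9}} = - \frac{6422}{\frac{14033}{9}} = \left(-6422\right) \frac{9}{14033} = - \frac{57798}{14033}$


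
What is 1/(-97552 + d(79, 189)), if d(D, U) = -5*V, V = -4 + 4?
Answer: -1/97552 ≈ -1.0251e-5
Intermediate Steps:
V = 0
d(D, U) = 0 (d(D, U) = -5*0 = 0)
1/(-97552 + d(79, 189)) = 1/(-97552 + 0) = 1/(-97552) = -1/97552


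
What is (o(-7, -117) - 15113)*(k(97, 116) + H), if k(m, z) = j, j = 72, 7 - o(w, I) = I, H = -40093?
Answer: 599874769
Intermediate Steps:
o(w, I) = 7 - I
k(m, z) = 72
(o(-7, -117) - 15113)*(k(97, 116) + H) = ((7 - 1*(-117)) - 15113)*(72 - 40093) = ((7 + 117) - 15113)*(-40021) = (124 - 15113)*(-40021) = -14989*(-40021) = 599874769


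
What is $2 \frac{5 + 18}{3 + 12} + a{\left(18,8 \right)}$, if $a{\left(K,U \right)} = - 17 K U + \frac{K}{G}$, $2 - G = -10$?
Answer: $- \frac{73303}{30} \approx -2443.4$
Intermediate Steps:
$G = 12$ ($G = 2 - -10 = 2 + 10 = 12$)
$a{\left(K,U \right)} = \frac{K}{12} - 17 K U$ ($a{\left(K,U \right)} = - 17 K U + \frac{K}{12} = \frac{K}{12} - 17 K U$)
$2 \frac{5 + 18}{3 + 12} + a{\left(18,8 \right)} = 2 \frac{5 + 18}{3 + 12} + \frac{1}{12} \cdot 18 \left(1 - 1632\right) = 2 \cdot \frac{23}{15} + \frac{1}{12} \cdot 18 \left(1 - 1632\right) = 2 \cdot 23 \cdot \frac{1}{15} + \frac{1}{12} \cdot 18 \left(-1631\right) = 2 \cdot \frac{23}{15} - \frac{4893}{2} = \frac{46}{15} - \frac{4893}{2} = - \frac{73303}{30}$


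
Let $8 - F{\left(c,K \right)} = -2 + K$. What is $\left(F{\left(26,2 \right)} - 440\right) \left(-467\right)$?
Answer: $201744$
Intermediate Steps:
$F{\left(c,K \right)} = 10 - K$ ($F{\left(c,K \right)} = 8 - \left(-2 + K\right) = 10 - K$)
$\left(F{\left(26,2 \right)} - 440\right) \left(-467\right) = \left(\left(10 - 2\right) - 440\right) \left(-467\right) = \left(8 - 440\right) \left(-467\right) = \left(-432\right) \left(-467\right) = 201744$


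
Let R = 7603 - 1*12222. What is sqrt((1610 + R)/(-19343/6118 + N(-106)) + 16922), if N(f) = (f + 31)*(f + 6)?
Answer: 2*sqrt(16822903902932609)/1994159 ≈ 130.08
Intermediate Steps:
N(f) = (6 + f)*(31 + f) (N(f) = (31 + f)*(6 + f) = (6 + f)*(31 + f))
R = -4619 (R = 7603 - 12222 = -4619)
sqrt((1610 + R)/(-19343/6118 + N(-106)) + 16922) = sqrt((1610 - 4619)/(-19343/6118 + (186 + (-106)**2 + 37*(-106))) + 16922) = sqrt(-3009/(-19343*1/6118 + (186 + 11236 - 3922)) + 16922) = sqrt(-3009/(-841/266 + 7500) + 16922) = sqrt(-3009/1994159/266 + 16922) = sqrt(-3009*266/1994159 + 16922) = sqrt(-800394/1994159 + 16922) = sqrt(33744358204/1994159) = 2*sqrt(16822903902932609)/1994159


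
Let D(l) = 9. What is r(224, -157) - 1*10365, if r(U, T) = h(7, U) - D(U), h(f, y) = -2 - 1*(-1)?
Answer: -10375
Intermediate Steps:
h(f, y) = -1 (h(f, y) = -2 + 1 = -1)
r(U, T) = -10 (r(U, T) = -1 - 1*9 = -1 - 9 = -10)
r(224, -157) - 1*10365 = -10 - 1*10365 = -10 - 10365 = -10375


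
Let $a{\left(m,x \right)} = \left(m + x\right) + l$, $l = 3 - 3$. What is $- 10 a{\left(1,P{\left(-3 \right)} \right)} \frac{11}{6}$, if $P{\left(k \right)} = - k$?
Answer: $- \frac{220}{3} \approx -73.333$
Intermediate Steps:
$l = 0$
$a{\left(m,x \right)} = m + x$ ($a{\left(m,x \right)} = \left(m + x\right) + 0 = m + x$)
$- 10 a{\left(1,P{\left(-3 \right)} \right)} \frac{11}{6} = - 10 \left(1 - -3\right) \frac{11}{6} = - 10 \left(1 + 3\right) 11 \cdot \frac{1}{6} = \left(-10\right) 4 \cdot \frac{11}{6} = \left(-40\right) \frac{11}{6} = - \frac{220}{3}$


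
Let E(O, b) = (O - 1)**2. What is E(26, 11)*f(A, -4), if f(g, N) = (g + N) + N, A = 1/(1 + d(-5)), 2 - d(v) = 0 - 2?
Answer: -4875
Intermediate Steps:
d(v) = 4 (d(v) = 2 - (0 - 2) = 2 - 1*(-2) = 2 + 2 = 4)
E(O, b) = (-1 + O)**2
A = 1/5 (A = 1/(1 + 4) = 1/5 ≈ 0.20000)
f(g, N) = g + 2*N (f(g, N) = (N + g) + N = g + 2*N)
E(26, 11)*f(A, -4) = (-1 + 26)**2*(1/5 + 2*(-4)) = 25**2*(1/5 - 8) = 625*(-39/5) = -4875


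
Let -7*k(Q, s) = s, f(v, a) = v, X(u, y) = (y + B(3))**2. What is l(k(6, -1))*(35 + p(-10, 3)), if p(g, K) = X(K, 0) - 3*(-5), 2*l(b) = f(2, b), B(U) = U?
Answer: 59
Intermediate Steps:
X(u, y) = (3 + y)**2 (X(u, y) = (y + 3)**2 = (3 + y)**2)
k(Q, s) = -s/7
l(b) = 1 (l(b) = (1/2)*2 = 1)
p(g, K) = 24 (p(g, K) = (3 + 0)**2 - 3*(-5) = 3**2 - 1*(-15) = 9 + 15 = 24)
l(k(6, -1))*(35 + p(-10, 3)) = 1*(35 + 24) = 1*59 = 59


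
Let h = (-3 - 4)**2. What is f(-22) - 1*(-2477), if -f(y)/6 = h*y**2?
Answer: -139819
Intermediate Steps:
h = 49 (h = (-7)**2 = 49)
f(y) = -294*y**2
f(-22) - 1*(-2477) = -294*(-22)**2 - 1*(-2477) = -294*484 + 2477 = -142296 + 2477 = -139819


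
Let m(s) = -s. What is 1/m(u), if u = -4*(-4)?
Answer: -1/16 ≈ -0.062500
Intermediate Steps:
u = 16
1/m(u) = 1/(-1*16) = 1/(-16) = -1/16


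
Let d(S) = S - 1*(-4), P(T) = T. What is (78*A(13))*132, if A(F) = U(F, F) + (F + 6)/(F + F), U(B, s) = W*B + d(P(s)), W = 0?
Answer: 182556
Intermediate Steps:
d(S) = 4 + S (d(S) = S + 4 = 4 + S)
U(B, s) = 4 + s (U(B, s) = 0*B + (4 + s) = 0 + (4 + s) = 4 + s)
A(F) = 4 + F + (6 + F)/(2*F) (A(F) = (4 + F) + (F + 6)/(F + F) = (4 + F) + (6 + F)/((2*F)) = (4 + F) + (6 + F)*(1/(2*F)) = (4 + F) + (6 + F)/(2*F) = 4 + F + (6 + F)/(2*F))
(78*A(13))*132 = (78*(9/2 + 13 + 3/13))*132 = (78*(461/26))*132 = 1383*132 = 182556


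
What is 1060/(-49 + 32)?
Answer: -1060/17 ≈ -62.353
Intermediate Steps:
1060/(-49 + 32) = 1060/(-17) = 1060*(-1/17) = -1060/17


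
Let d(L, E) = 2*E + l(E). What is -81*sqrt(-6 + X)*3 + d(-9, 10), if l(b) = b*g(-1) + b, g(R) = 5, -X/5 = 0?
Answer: 80 - 243*I*sqrt(6) ≈ 80.0 - 595.23*I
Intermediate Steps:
X = 0 (X = -5*0 = 0)
l(b) = 6*b (l(b) = b*5 + b = 5*b + b = 6*b)
d(L, E) = 8*E (d(L, E) = 2*E + 6*E = 8*E)
-81*sqrt(-6 + X)*3 + d(-9, 10) = -81*sqrt(-6 + 0)*3 + 8*10 = -81*sqrt(-6)*3 + 80 = -81*I*sqrt(6)*3 + 80 = -243*I*sqrt(6) + 80 = 80 - 243*I*sqrt(6)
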